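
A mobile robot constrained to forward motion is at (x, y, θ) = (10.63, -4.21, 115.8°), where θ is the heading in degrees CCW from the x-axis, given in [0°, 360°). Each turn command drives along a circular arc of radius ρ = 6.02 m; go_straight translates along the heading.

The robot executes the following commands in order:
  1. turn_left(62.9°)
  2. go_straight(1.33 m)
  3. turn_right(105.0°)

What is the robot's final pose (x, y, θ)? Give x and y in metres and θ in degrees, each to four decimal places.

set_pose: (x, y, θ) = (10.6300, -4.2100, 115.8000°), ρ = 6.02
turn_left(62.9°): centre at ρ to the left, rotate +62.9° → (5.3467, -0.8116, 178.7000°)
go_straight(1.33): x += 1.33·cos θ, y += 1.33·sin θ → (4.0170, -0.7815, 178.7000°)
turn_right(105.0°): centre at ρ to the right, rotate −105.0° → (-1.6244, 6.9266, 73.7000°)

(-1.6244, 6.9266, 73.7000°)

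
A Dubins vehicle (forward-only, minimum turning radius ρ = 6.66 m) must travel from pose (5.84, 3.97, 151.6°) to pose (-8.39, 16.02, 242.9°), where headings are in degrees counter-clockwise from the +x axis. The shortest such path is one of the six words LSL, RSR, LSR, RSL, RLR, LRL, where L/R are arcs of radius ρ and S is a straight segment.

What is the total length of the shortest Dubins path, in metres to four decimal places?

Let ψ = atan2(Δy, Δx) = atan2(12.05, -14.23) = 139.7420° be the start→goal bearing.
Normalize: d = |goal − start| / ρ = 18.646592/6.66 = 2.799789, α = (θ_start − ψ) mod 360° = 11.8580° = 0.206961 rad, β = (θ_goal − ψ) mod 360° = 103.1580° = 1.800447 rad.
Common terms: sin α = 0.205487, cos α = 0.978660, sin β = 0.973746, cos β = -0.227637, cos(α−β) = -0.022687, d² = 7.838816. Work in radians in the unit-radius frame; every candidate has L = ρ·(t + p + q).
LSL: p² = 2 + d² − 2cos(α−β) + 2d(sin α − sin β) = 5.582266; p = √p² = 2.362682; φ = atan2(cos β − cos α, d + sin α − sin β) = -0.535839 rad; t = (φ − α) mod 2π = 5.540385 rad, q = (β − φ) mod 2π = 2.336286 rad → L = 6.66·(5.540385 + 2.362682 + 2.336286) = 6.66·10.239353 = 68.194089 m
RSR: p² = 2 + d² − 2cos(α−β) + 2d(sin β − sin α) = 14.186116; p = √p² = 3.766446; φ = atan2(cos α − cos β, d − sin α + sin β) = 0.326019 rad; t = (α − φ) mod 2π = 6.164127 rad, q = (φ − β) mod 2π = 4.808758 rad → L = 6.66·(6.164127 + 3.766446 + 4.808758) = 6.66·14.739331 = 98.163945 m
LSR: p² = d² − 2 + 2cos(α−β) + 2d(sin α + sin β) = 12.396648; p = √p² = 3.520887; φ = atan2(−cos α − cos β, d + sin α + sin β) − atan2(−2, p) = 0.330036 rad; t = (φ − α) mod 2π = 0.123075 rad, q = (φ − β) mod 2π = 4.812774 rad → L = 6.66·(0.123075 + 3.520887 + 4.812774) = 6.66·8.456736 = 56.321864 m
RSL: p² = d² − 2 + 2cos(α−β) − 2d(sin α + sin β) = -0.809765 < 0 → infeasible
RLR: c = (6 − d² + 2cos(α−β) + 2d(sin α − sin β))/8 = -0.773265; p = 2π − arccos c = 3.828415 rad; φ = atan2(cos α − cos β, d − sin α + sin β) = 0.326019 rad; t = (α − φ + p/2) mod 2π = 1.795150 rad, q = (α − β − t + p) mod 2π = 0.439780 rad → L = 6.66·(1.795150 + 3.828415 + 0.439780) = 6.66·6.063345 = 40.381879 m
LRL: c = (6 − d² + 2cos(α−β) − 2d(sin α − sin β))/8 = 0.302217; p = 2π − arccos c = 5.019406 rad; φ = atan2(cos β − cos α, d + sin α − sin β) = -0.535839 rad; t = (φ − α + p/2) mod 2π = 1.766903 rad, q = (β − α − t + p) mod 2π = 4.845989 rad → L = 6.66·(1.766903 + 5.019406 + 4.845989) = 6.66·11.632298 = 77.471106 m
Shortest: RLR with L = 40.381879 m ≈ 40.3819 m

40.3819 m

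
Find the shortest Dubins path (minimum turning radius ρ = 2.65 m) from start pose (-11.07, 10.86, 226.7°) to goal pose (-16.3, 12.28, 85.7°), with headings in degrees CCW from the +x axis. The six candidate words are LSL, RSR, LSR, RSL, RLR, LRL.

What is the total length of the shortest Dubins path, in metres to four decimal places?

Let ψ = atan2(Δy, Δx) = atan2(1.42, -5.23) = 164.8098° be the start→goal bearing.
Normalize: d = |goal − start| / ρ = 5.419345/2.65 = 2.045036, α = (θ_start − ψ) mod 360° = 61.8902° = 1.080188 rad, β = (θ_goal − ψ) mod 360° = 280.8902° = 4.902459 rad.
Common terms: sin α = 0.882046, cos α = 0.471163, sin β = -0.981991, cos β = 0.188928, cos(α−β) = -0.777146, d² = 4.182172. Work in radians in the unit-radius frame; every candidate has L = ρ·(t + p + q).
LSL: p² = 2 + d² − 2cos(α−β) + 2d(sin α − sin β) = 15.360510; p = √p² = 3.919249; φ = atan2(cos β − cos α, d + sin α − sin β) = -0.072075 rad; t = (φ − α) mod 2π = 5.130922 rad, q = (β − φ) mod 2π = 4.974534 rad → L = 2.65·(5.130922 + 3.919249 + 4.974534) = 2.65·14.024705 = 37.165468 m
RSR: p² = 2 + d² − 2cos(α−β) + 2d(sin β − sin α) = 0.112417; p = √p² = 0.335286; φ = atan2(cos α − cos β, d − sin α + sin β) = 1.000558 rad; t = (α − φ) mod 2π = 0.079629 rad, q = (φ − β) mod 2π = 2.381285 rad → L = 2.65·(0.079629 + 0.335286 + 2.381285) = 2.65·2.796201 = 7.409932 m
LSR: p² = d² − 2 + 2cos(α−β) + 2d(sin α + sin β) = 0.219099; p = √p² = 0.468080; φ = atan2(−cos α − cos β, d + sin α + sin β) − atan2(−2, p) = 1.013728 rad; t = (φ − α) mod 2π = 6.216725 rad, q = (φ − β) mod 2π = 2.394454 rad → L = 2.65·(6.216725 + 0.468080 + 2.394454) = 2.65·9.079259 = 24.060037 m
RSL: p² = d² − 2 + 2cos(α−β) − 2d(sin α + sin β) = 1.036660; p = √p² = 1.018165; φ = atan2(cos α + cos β, d − sin α − sin β) − atan2(2, p) = -0.801369 rad; t = (α − φ) mod 2π = 1.881557 rad, q = (β − φ) mod 2π = 5.703828 rad → L = 2.65·(1.881557 + 1.018165 + 5.703828) = 2.65·8.603550 = 22.799409 m
RLR: c = (6 − d² + 2cos(α−β) + 2d(sin α − sin β))/8 = 0.985948; p = 2π − arccos c = 6.115345 rad; φ = atan2(cos α − cos β, d − sin α + sin β) = 1.000558 rad; t = (α − φ + p/2) mod 2π = 3.137302 rad, q = (α − β − t + p) mod 2π = 5.438957 rad → L = 2.65·(3.137302 + 6.115345 + 5.438957) = 2.65·14.691605 = 38.932752 m
LRL: c = (6 − d² + 2cos(α−β) − 2d(sin α − sin β))/8 = -0.920064; p = 2π − arccos c = 3.544146 rad; φ = atan2(cos β − cos α, d + sin α − sin β) = -0.072075 rad; t = (φ − α + p/2) mod 2π = 0.619810 rad, q = (β − α − t + p) mod 2π = 0.463421 rad → L = 2.65·(0.619810 + 3.544146 + 0.463421) = 2.65·4.627377 = 12.262550 m
Shortest: RSR with L = 7.409932 m ≈ 7.4099 m

7.4099 m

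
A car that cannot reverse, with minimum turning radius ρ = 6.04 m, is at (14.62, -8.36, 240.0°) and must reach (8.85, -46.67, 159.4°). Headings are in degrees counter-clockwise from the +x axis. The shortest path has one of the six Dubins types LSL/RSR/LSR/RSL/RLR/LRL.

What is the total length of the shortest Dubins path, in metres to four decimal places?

44.6333 m

Let ψ = atan2(Δy, Δx) = atan2(-38.31, -5.77) = -98.5651° be the start→goal bearing.
Normalize: d = |goal − start| / ρ = 38.742083/6.04 = 6.414252, α = (θ_start − ψ) mod 360° = 338.5651° = 5.909076 rad, β = (θ_goal − ψ) mod 360° = 257.9651° = 4.502341 rad.
Common terms: sin α = -0.365443, cos α = 0.930834, sin β = -0.978021, cos β = -0.208507, cos(α−β) = 0.163326, d² = 41.142631. Work in radians in the unit-radius frame; every candidate has L = ρ·(t + p + q).
LSL: p² = 2 + d² − 2cos(α−β) + 2d(sin α − sin β) = 50.674434; p = √p² = 7.118598; φ = atan2(cos β − cos α, d + sin α − sin β) = -0.160743 rad; t = (φ − α) mod 2π = 0.213366 rad, q = (β − φ) mod 2π = 4.663084 rad → L = 6.04·(0.213366 + 7.118598 + 4.663084) = 6.04·11.995048 = 72.450088 m
RSR: p² = 2 + d² − 2cos(α−β) + 2d(sin β − sin α) = 34.957524; p = √p² = 5.912489; φ = atan2(cos α − cos β, d − sin α + sin β) = 0.193914 rad; t = (α − φ) mod 2π = 5.715163 rad, q = (φ − β) mod 2π = 1.974758 rad → L = 6.04·(5.715163 + 5.912489 + 1.974758) = 6.04·13.602410 = 82.158553 m
LSR: p² = d² − 2 + 2cos(α−β) + 2d(sin α + sin β) = 22.234647; p = √p² = 4.715363; φ = atan2(−cos α − cos β, d + sin α + sin β) − atan2(−2, p) = 0.259650 rad; t = (φ − α) mod 2π = 0.633759 rad, q = (φ − β) mod 2π = 2.040494 rad → L = 6.04·(0.633759 + 4.715363 + 2.040494) = 6.04·7.389616 = 44.633281 m
RSL: p² = d² − 2 + 2cos(α−β) − 2d(sin α + sin β) = 56.703919; p = √p² = 7.530200; φ = atan2(cos α + cos β, d − sin α − sin β) − atan2(2, p) = -0.166761 rad; t = (α − φ) mod 2π = 6.075837 rad, q = (β − φ) mod 2π = 4.669102 rad → L = 6.04·(6.075837 + 7.530200 + 4.669102) = 6.04·18.275139 = 110.381839 m
RLR: c = (6 − d² + 2cos(α−β) + 2d(sin α − sin β))/8 = -3.369691, |c| > 1 → infeasible
LRL: c = (6 − d² + 2cos(α−β) − 2d(sin α − sin β))/8 = -5.334304, |c| > 1 → infeasible
Shortest: LSR with L = 44.633281 m ≈ 44.6333 m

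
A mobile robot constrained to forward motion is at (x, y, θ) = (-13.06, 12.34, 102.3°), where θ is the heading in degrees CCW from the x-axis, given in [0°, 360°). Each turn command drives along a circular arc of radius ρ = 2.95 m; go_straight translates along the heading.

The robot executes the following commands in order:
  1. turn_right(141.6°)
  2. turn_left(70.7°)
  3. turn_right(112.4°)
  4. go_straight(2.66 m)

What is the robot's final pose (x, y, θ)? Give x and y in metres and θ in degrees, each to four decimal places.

set_pose: (x, y, θ) = (-13.0600, 12.3400, 102.3000°), ρ = 2.95
turn_right(141.6°): centre at ρ to the right, rotate −141.6° → (-8.3092, 15.2513, -39.3000° ≡ 320.7000°)
turn_left(70.7°): centre at ρ to the left, rotate +70.7° → (-4.9038, 15.0161, 391.4000° ≡ 31.4000°)
turn_right(112.4°): centre at ρ to the right, rotate −112.4° → (-0.4531, 12.9596, -81.0000° ≡ 279.0000°)
go_straight(2.66): x += 2.66·cos θ, y += 2.66·sin θ → (-0.0370, 10.3324, 279.0000°)

(-0.0370, 10.3324, 279.0000°)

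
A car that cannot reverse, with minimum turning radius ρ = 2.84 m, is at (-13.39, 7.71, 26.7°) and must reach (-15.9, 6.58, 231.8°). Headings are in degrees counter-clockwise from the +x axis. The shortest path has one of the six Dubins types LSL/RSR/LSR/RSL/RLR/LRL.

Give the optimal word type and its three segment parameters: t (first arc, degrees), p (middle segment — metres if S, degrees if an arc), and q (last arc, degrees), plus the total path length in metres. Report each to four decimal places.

RLR: t = 17.6687°, p = 286.4780°, q = 63.7092°, L = 18.2336 m

Let ψ = atan2(Δy, Δx) = atan2(-1.13, -2.51) = -155.7628° be the start→goal bearing.
Normalize: d = |goal − start| / ρ = 2.752635/2.84 = 0.969238, α = (θ_start − ψ) mod 360° = 182.4628° = 3.184576 rad, β = (θ_goal − ψ) mod 360° = 27.5628° = 0.481061 rad.
Common terms: sin α = -0.042970, cos α = -0.999076, sin β = 0.462720, cos β = 0.886504, cos(α−β) = -0.905569, d² = 0.939422. Work in radians in the unit-radius frame; every candidate has L = ρ·(t + p + q).
LSL: p² = 2 + d² − 2cos(α−β) + 2d(sin α − sin β) = 3.770291; p = √p² = 1.941724; φ = atan2(cos β − cos α, d + sin α − sin β) = 1.329739 rad; t = (φ − α) mod 2π = 4.428348 rad, q = (β − φ) mod 2π = 5.434508 rad → L = 2.84·(4.428348 + 1.941724 + 5.434508) = 2.84·11.804579 = 33.525006 m
RSR: p² = 2 + d² − 2cos(α−β) + 2d(sin β − sin α) = 5.730827; p = √p² = 2.393915; φ = atan2(cos α − cos β, d − sin α + sin β) = -0.906995 rad; t = (α − φ) mod 2π = 4.091571 rad, q = (φ − β) mod 2π = 4.895129 rad → L = 2.84·(4.091571 + 2.393915 + 4.895129) = 2.84·11.380615 = 32.320946 m
LSR: p² = d² − 2 + 2cos(α−β) + 2d(sin α + sin β) = -2.058041 < 0 → infeasible
RSL: p² = d² − 2 + 2cos(α−β) − 2d(sin α + sin β) = -3.685391 < 0 → infeasible
RLR: c = (6 − d² + 2cos(α−β) + 2d(sin α − sin β))/8 = 0.283647; p = 2π − arccos c = 4.999984 rad; φ = atan2(cos α − cos β, d − sin α + sin β) = -0.906995 rad; t = (α − φ + p/2) mod 2π = 0.308378 rad, q = (α − β − t + p) mod 2π = 1.111936 rad → L = 2.84·(0.308378 + 4.999984 + 1.111936) = 2.84·6.420297 = 18.233644 m
LRL: c = (6 − d² + 2cos(α−β) − 2d(sin α − sin β))/8 = 0.528714; p = 2π − arccos c = 5.269473 rad; φ = atan2(cos β − cos α, d + sin α − sin β) = 1.329739 rad; t = (φ − α + p/2) mod 2π = 0.779899 rad, q = (β − α − t + p) mod 2π = 1.786059 rad → L = 2.84·(0.779899 + 5.269473 + 1.786059) = 2.84·7.835431 = 22.252625 m
Shortest: RLR with L = 18.233644 m ≈ 18.2336 m
Convert RLR to answer units (arcs ×180/π): t = 0.308378·180/π = 17.6687°, p = 4.999984·180/π = 286.4780°, q = 1.111936·180/π = 63.7092°, L = 18.2336 m.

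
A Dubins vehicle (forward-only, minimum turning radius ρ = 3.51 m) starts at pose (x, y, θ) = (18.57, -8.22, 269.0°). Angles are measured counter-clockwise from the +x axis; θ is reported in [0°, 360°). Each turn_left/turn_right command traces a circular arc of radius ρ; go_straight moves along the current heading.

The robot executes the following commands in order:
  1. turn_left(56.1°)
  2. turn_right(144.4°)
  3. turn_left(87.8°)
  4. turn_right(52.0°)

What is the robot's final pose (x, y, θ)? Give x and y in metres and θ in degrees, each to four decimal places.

set_pose: (x, y, θ) = (18.5700, -8.2200, 269.0000°), ρ = 3.51
turn_left(56.1°): centre at ρ to the left, rotate +56.1° → (20.0712, -11.1600, 325.1000°)
turn_right(144.4°): centre at ρ to the right, rotate −144.4° → (18.1059, -17.5485, 180.7000°)
turn_left(87.8°): centre at ρ to the left, rotate +87.8° → (14.6400, -20.9663, 268.5000°)
turn_right(52.0°): centre at ρ to the right, rotate −52.0° → (13.2190, -23.6960, 216.5000°)

(13.2190, -23.6960, 216.5000°)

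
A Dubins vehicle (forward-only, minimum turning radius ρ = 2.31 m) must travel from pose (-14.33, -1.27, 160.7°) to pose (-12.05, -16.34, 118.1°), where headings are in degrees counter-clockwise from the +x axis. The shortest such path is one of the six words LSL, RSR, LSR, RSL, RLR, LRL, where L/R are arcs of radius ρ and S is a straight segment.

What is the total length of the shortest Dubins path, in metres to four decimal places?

26.0982 m

Let ψ = atan2(Δy, Δx) = atan2(-15.07, 2.28) = -81.3967° be the start→goal bearing.
Normalize: d = |goal − start| / ρ = 15.241499/2.31 = 6.598052, α = (θ_start − ψ) mod 360° = 242.0967° = 4.225385 rad, β = (θ_goal − ψ) mod 360° = 199.4967° = 3.481875 rad.
Common terms: sin α = -0.883739, cos α = -0.467980, sin β = -0.333753, cos β = -0.942660, cos(α−β) = 0.736097, d² = 43.534285. Work in radians in the unit-radius frame; every candidate has L = ρ·(t + p + q).
LSL: p² = 2 + d² − 2cos(α−β) + 2d(sin α − sin β) = 36.804422; p = √p² = 6.066665; φ = atan2(cos β − cos α, d + sin α − sin β) = -0.078324 rad; t = (φ − α) mod 2π = 1.979476 rad, q = (β − φ) mod 2π = 3.560199 rad → L = 2.31·(1.979476 + 6.066665 + 3.560199) = 2.31·11.606340 = 26.810645 m
RSR: p² = 2 + d² − 2cos(α−β) + 2d(sin β − sin α) = 51.319760; p = √p² = 7.163781; φ = atan2(cos α − cos β, d − sin α + sin β) = 0.066310 rad; t = (α − φ) mod 2π = 4.159076 rad, q = (φ − β) mod 2π = 2.867620 rad → L = 2.31·(4.159076 + 7.163781 + 2.867620) = 2.31·14.190477 = 32.780001 m
LSR: p² = d² − 2 + 2cos(α−β) + 2d(sin α + sin β) = 26.940326; p = √p² = 5.190407; φ = atan2(−cos α − cos β, d + sin α + sin β) − atan2(−2, p) = 0.624196 rad; t = (φ − α) mod 2π = 2.681996 rad, q = (φ − β) mod 2π = 3.425506 rad → L = 2.31·(2.681996 + 5.190407 + 3.425506) = 2.31·11.297909 = 26.098170 m
RSL: p² = d² − 2 + 2cos(α−β) − 2d(sin α + sin β) = 59.072633; p = √p² = 7.685872; φ = atan2(cos α + cos β, d − sin α − sin β) − atan2(2, p) = -0.433141 rad; t = (α − φ) mod 2π = 4.658526 rad, q = (β − φ) mod 2π = 3.915016 rad → L = 2.31·(4.658526 + 7.685872 + 3.915016) = 2.31·16.259415 = 37.559248 m
RLR: c = (6 − d² + 2cos(α−β) + 2d(sin α − sin β))/8 = -5.414970, |c| > 1 → infeasible
LRL: c = (6 − d² + 2cos(α−β) − 2d(sin α − sin β))/8 = -3.600553, |c| > 1 → infeasible
Shortest: LSR with L = 26.098170 m ≈ 26.0982 m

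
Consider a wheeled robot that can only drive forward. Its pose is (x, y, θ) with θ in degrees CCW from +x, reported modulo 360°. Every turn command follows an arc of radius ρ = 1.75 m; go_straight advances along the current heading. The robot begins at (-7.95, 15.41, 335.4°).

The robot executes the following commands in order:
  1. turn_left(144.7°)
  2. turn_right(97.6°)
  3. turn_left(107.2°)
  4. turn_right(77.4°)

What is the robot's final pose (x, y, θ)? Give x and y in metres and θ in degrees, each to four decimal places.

(-4.2246, 25.2959, 52.3000°)

set_pose: (x, y, θ) = (-7.9500, 15.4100, 335.4000°), ρ = 1.75
turn_left(144.7°): centre at ρ to the left, rotate +144.7° → (-5.7075, 17.8788, 480.1000° ≡ 120.1000°)
turn_right(97.6°): centre at ρ to the right, rotate −97.6° → (-4.8632, 20.3732, 22.5000°)
turn_left(107.2°): centre at ρ to the left, rotate +107.2° → (-4.1864, 23.1079, 129.7000°)
turn_right(77.4°): centre at ρ to the right, rotate −77.4° → (-4.2246, 25.2959, 52.3000°)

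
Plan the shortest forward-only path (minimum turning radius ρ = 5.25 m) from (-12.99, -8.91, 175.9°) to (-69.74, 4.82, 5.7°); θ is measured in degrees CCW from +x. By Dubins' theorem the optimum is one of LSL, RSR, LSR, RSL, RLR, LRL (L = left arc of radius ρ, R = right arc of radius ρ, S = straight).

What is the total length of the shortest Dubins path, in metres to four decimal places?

Let ψ = atan2(Δy, Δx) = atan2(13.73, -56.75) = 166.3993° be the start→goal bearing.
Normalize: d = |goal − start| / ρ = 58.387288/5.25 = 11.121388, α = (θ_start − ψ) mod 360° = 9.5007° = 0.165818 rad, β = (θ_goal − ψ) mod 360° = 199.3007° = 3.478453 rad.
Common terms: sin α = 0.165060, cos α = 0.986284, sin β = -0.330526, cos β = -0.943797, cos(α−β) = -0.985408, d² = 123.685275. Work in radians in the unit-radius frame; every candidate has L = ρ·(t + p + q).
LSL: p² = 2 + d² − 2cos(α−β) + 2d(sin α − sin β) = 138.679288; p = √p² = 11.776217; φ = atan2(cos β − cos α, d + sin α − sin β) = -0.164639 rad; t = (φ − α) mod 2π = 5.952728 rad, q = (β − φ) mod 2π = 3.643093 rad → L = 5.25·(5.952728 + 11.776217 + 3.643093) = 5.25·21.372037 = 112.203196 m
RSR: p² = 2 + d² − 2cos(α−β) + 2d(sin β − sin α) = 116.632895; p = √p² = 10.799671; φ = atan2(cos α − cos β, d − sin α + sin β) = 0.179682 rad; t = (α − φ) mod 2π = 6.269322 rad, q = (φ − β) mod 2π = 2.984414 rad → L = 5.25·(6.269322 + 10.799671 + 2.984414) = 5.25·20.053407 = 105.280385 m
LSR: p² = d² − 2 + 2cos(α−β) + 2d(sin α + sin β) = 116.034030; p = √p² = 10.771909; φ = atan2(−cos α − cos β, d + sin α + sin β) − atan2(−2, p) = 0.179700 rad; t = (φ − α) mod 2π = 0.013881 rad, q = (φ − β) mod 2π = 2.984432 rad → L = 5.25·(0.013881 + 10.771909 + 2.984432) = 5.25·13.770222 = 72.293667 m
RSL: p² = d² − 2 + 2cos(α−β) − 2d(sin α + sin β) = 123.394889; p = √p² = 11.108325; φ = atan2(cos α + cos β, d − sin α − sin β) − atan2(2, p) = -0.174372 rad; t = (α − φ) mod 2π = 0.340191 rad, q = (β − φ) mod 2π = 3.652826 rad → L = 5.25·(0.340191 + 11.108325 + 3.652826) = 5.25·15.101342 = 79.282045 m
RLR: c = (6 − d² + 2cos(α−β) + 2d(sin α − sin β))/8 = -13.579112, |c| > 1 → infeasible
LRL: c = (6 − d² + 2cos(α−β) − 2d(sin α − sin β))/8 = -16.334911, |c| > 1 → infeasible
Shortest: LSR with L = 72.293667 m ≈ 72.2937 m

72.2937 m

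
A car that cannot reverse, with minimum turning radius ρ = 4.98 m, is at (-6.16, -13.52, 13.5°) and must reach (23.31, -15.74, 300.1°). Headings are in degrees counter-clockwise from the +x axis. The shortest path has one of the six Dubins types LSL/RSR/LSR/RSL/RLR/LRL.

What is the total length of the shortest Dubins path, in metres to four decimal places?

Let ψ = atan2(Δy, Δx) = atan2(-2.22, 29.47) = -4.3080° be the start→goal bearing.
Normalize: d = |goal − start| / ρ = 29.553499/4.98 = 5.934438, α = (θ_start − ψ) mod 360° = 17.8080° = 0.310808 rad, β = (θ_goal − ψ) mod 360° = 304.4080° = 5.312922 rad.
Common terms: sin α = 0.305828, cos α = 0.952087, sin β = -0.825035, cos β = 0.565082, cos(α−β) = 0.285688, d² = 35.217549. Work in radians in the unit-radius frame; every candidate has L = ρ·(t + p + q).
LSL: p² = 2 + d² − 2cos(α−β) + 2d(sin α − sin β) = 50.068242; p = √p² = 7.075892; φ = atan2(cos β − cos α, d + sin α − sin β) = -0.054721 rad; t = (φ − α) mod 2π = 5.917656 rad, q = (β − φ) mod 2π = 5.367643 rad → L = 4.98·(5.917656 + 7.075892 + 5.367643) = 4.98·18.361191 = 91.438729 m
RSR: p² = 2 + d² − 2cos(α−β) + 2d(sin β − sin α) = 23.224102; p = √p² = 4.819139; φ = atan2(cos α − cos β, d − sin α + sin β) = 0.080392 rad; t = (α − φ) mod 2π = 0.230416 rad, q = (φ − β) mod 2π = 1.050656 rad → L = 4.98·(0.230416 + 4.819139 + 1.050656) = 4.98·6.100211 = 30.379050 m
LSR: p² = d² − 2 + 2cos(α−β) + 2d(sin α + sin β) = 27.626531; p = √p² = 5.256095; φ = atan2(−cos α − cos β, d + sin α + sin β) − atan2(−2, p) = 0.090430 rad; t = (φ − α) mod 2π = 6.062807 rad, q = (φ − β) mod 2π = 1.060693 rad → L = 4.98·(6.062807 + 5.256095 + 1.060693) = 4.98·12.379594 = 61.650380 m
RSL: p² = d² − 2 + 2cos(α−β) − 2d(sin α + sin β) = 39.951320; p = √p² = 6.320706; φ = atan2(cos α + cos β, d − sin α − sin β) − atan2(2, p) = -0.075558 rad; t = (α − φ) mod 2π = 0.386366 rad, q = (β − φ) mod 2π = 5.388480 rad → L = 4.98·(0.386366 + 6.320706 + 5.388480) = 4.98·12.095552 = 60.235847 m
RLR: c = (6 − d² + 2cos(α−β) + 2d(sin α − sin β))/8 = -1.903013, |c| > 1 → infeasible
LRL: c = (6 − d² + 2cos(α−β) − 2d(sin α − sin β))/8 = -5.258530, |c| > 1 → infeasible
Shortest: RSR with L = 30.379050 m ≈ 30.3790 m

30.3790 m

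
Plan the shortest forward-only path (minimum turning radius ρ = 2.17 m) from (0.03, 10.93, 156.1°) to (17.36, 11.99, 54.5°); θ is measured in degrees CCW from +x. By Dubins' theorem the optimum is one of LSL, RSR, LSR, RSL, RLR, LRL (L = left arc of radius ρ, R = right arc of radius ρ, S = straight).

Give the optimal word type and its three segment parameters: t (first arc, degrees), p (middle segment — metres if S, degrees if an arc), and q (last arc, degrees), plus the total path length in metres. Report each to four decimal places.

RSL: t = 171.9747°, p = 14.0322 m, q = 70.3747°, L = 23.2109 m

Let ψ = atan2(Δy, Δx) = atan2(1.06, 17.33) = 3.5002° be the start→goal bearing.
Normalize: d = |goal − start| / ρ = 17.362388/2.17 = 8.001100, α = (θ_start − ψ) mod 360° = 152.5998° = 2.663369 rad, β = (θ_goal − ψ) mod 360° = 50.9998° = 0.890115 rad.
Common terms: sin α = 0.460202, cos α = -0.887814, sin β = 0.777144, cos β = 0.629323, cos(α−β) = -0.201078, d² = 64.017605. Work in radians in the unit-radius frame; every candidate has L = ρ·(t + p + q).
LSL: p² = 2 + d² − 2cos(α−β) + 2d(sin α − sin β) = 61.347997; p = √p² = 7.832496; φ = atan2(cos β − cos α, d + sin α − sin β) = 0.194930 rad; t = (φ − α) mod 2π = 3.814746 rad, q = (β − φ) mod 2π = 0.695185 rad → L = 2.17·(3.814746 + 7.832496 + 0.695185) = 2.17·12.342427 = 26.783067 m
RSR: p² = 2 + d² − 2cos(α−β) + 2d(sin β − sin α) = 71.491525; p = √p² = 8.455266; φ = atan2(cos α − cos β, d − sin α + sin β) = -0.180408 rad; t = (α − φ) mod 2π = 2.843777 rad, q = (φ − β) mod 2π = 5.212662 rad → L = 2.17·(2.843777 + 8.455266 + 5.212662) = 2.17·16.511706 = 35.830402 m
LSR: p² = d² − 2 + 2cos(α−β) + 2d(sin α + sin β) = 81.415716; p = √p² = 9.023066; φ = atan2(−cos α − cos β, d + sin α + sin β) − atan2(−2, p) = 0.246100 rad; t = (φ − α) mod 2π = 3.865916 rad, q = (φ − β) mod 2π = 5.639171 rad → L = 2.17·(3.865916 + 9.023066 + 5.639171) = 2.17·18.528152 = 40.206091 m
RSL: p² = d² − 2 + 2cos(α−β) − 2d(sin α + sin β) = 41.815182; p = √p² = 6.466466; φ = atan2(cos α + cos β, d − sin α − sin β) − atan2(2, p) = -0.338154 rad; t = (α − φ) mod 2π = 3.001524 rad, q = (β − φ) mod 2π = 1.228269 rad → L = 2.17·(3.001524 + 6.466466 + 1.228269) = 2.17·10.696259 = 23.210883 m
RLR: c = (6 − d² + 2cos(α−β) + 2d(sin α − sin β))/8 = -7.936441, |c| > 1 → infeasible
LRL: c = (6 − d² + 2cos(α−β) − 2d(sin α − sin β))/8 = -6.668500, |c| > 1 → infeasible
Shortest: RSL with L = 23.210883 m ≈ 23.2109 m
Convert RSL to answer units (arcs ×180/π): t = 3.001524·180/π = 171.9747°, p = ρ·p = 2.17·6.466466 = 14.0322 m, q = 1.228269·180/π = 70.3747°, L = 23.2109 m.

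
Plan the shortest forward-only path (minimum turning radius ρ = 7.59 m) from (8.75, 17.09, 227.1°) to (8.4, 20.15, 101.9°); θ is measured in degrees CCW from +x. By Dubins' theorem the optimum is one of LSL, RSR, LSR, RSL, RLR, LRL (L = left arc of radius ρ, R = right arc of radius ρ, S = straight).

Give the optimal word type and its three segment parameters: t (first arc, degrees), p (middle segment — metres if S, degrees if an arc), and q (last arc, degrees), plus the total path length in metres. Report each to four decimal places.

Let ψ = atan2(Δy, Δx) = atan2(3.06, -0.35) = 96.5251° be the start→goal bearing.
Normalize: d = |goal − start| / ρ = 3.079951/7.59 = 0.405791, α = (θ_start − ψ) mod 360° = 130.5749° = 2.278962 rad, β = (θ_goal − ψ) mod 360° = 5.3749° = 0.093810 rad.
Common terms: sin α = 0.759556, cos α = -0.650442, sin β = 0.093672, cos β = 0.995603, cos(α−β) = -0.576432, d² = 0.164666. Work in radians in the unit-radius frame; every candidate has L = ρ·(t + p + q).
LSL: p² = 2 + d² − 2cos(α−β) + 2d(sin α − sin β) = 3.857949; p = √p² = 1.964166; φ = atan2(cos β − cos α, d + sin α − sin β) = 0.993676 rad; t = (φ − α) mod 2π = 4.997899 rad, q = (β − φ) mod 2π = 5.383319 rad → L = 7.59·(4.997899 + 1.964166 + 5.383319) = 7.59·12.345385 = 93.701470 m
RSR: p² = 2 + d² − 2cos(α−β) + 2d(sin β − sin α) = 2.777112; p = √p² = 1.666467; φ = atan2(cos α − cos β, d − sin α + sin β) = -1.727512 rad; t = (α − φ) mod 2π = 4.006474 rad, q = (φ − β) mod 2π = 4.461864 rad → L = 7.59·(4.006474 + 1.666467 + 4.461864) = 7.59·10.134804 = 76.923166 m
LSR: p² = d² − 2 + 2cos(α−β) + 2d(sin α + sin β) = -2.295734 < 0 → infeasible
RSL: p² = d² − 2 + 2cos(α−β) − 2d(sin α + sin β) = -3.680663 < 0 → infeasible
RLR: c = (6 − d² + 2cos(α−β) + 2d(sin α − sin β))/8 = 0.652861; p = 2π − arccos c = 5.423744 rad; φ = atan2(cos α − cos β, d − sin α + sin β) = -1.727512 rad; t = (α − φ + p/2) mod 2π = 0.435161 rad, q = (α − β − t + p) mod 2π = 0.890551 rad → L = 7.59·(0.435161 + 5.423744 + 0.890551) = 7.59·6.749456 = 51.228368 m
LRL: c = (6 − d² + 2cos(α−β) − 2d(sin α − sin β))/8 = 0.517756; p = 2π − arccos c = 5.256615 rad; φ = atan2(cos β − cos α, d + sin α − sin β) = 0.993676 rad; t = (φ − α + p/2) mod 2π = 1.343022 rad, q = (β − α − t + p) mod 2π = 1.728442 rad → L = 7.59·(1.343022 + 5.256615 + 1.728442) = 7.59·8.328078 = 63.210114 m
Shortest: RLR with L = 51.228368 m ≈ 51.2284 m
Convert RLR to answer units (arcs ×180/π): t = 0.435161·180/π = 24.9329°, p = 5.423744·180/π = 310.7577°, q = 0.890551·180/π = 51.0248°, L = 51.2284 m.

RLR: t = 24.9329°, p = 310.7577°, q = 51.0248°, L = 51.2284 m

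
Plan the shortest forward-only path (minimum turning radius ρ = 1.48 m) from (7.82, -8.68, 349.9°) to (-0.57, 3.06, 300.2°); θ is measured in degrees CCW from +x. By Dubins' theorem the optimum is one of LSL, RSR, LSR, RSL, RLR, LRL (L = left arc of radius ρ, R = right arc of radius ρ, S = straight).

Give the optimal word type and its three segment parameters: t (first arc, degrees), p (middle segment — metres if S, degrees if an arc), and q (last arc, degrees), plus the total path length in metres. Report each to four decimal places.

LSL: t = 133.8577°, p = 13.2637 m, q = 176.4423°, L = 21.2791 m

Let ψ = atan2(Δy, Δx) = atan2(11.74, -8.39) = 125.5515° be the start→goal bearing.
Normalize: d = |goal − start| / ρ = 14.429820/1.48 = 9.749878, α = (θ_start − ψ) mod 360° = 224.3485° = 3.915620 rad, β = (θ_goal − ψ) mod 360° = 174.6485° = 3.048191 rad.
Common terms: sin α = -0.699021, cos α = -0.715102, sin β = 0.093266, cos β = -0.995641, cos(α−β) = 0.646790, d² = 95.060126. Work in radians in the unit-radius frame; every candidate has L = ρ·(t + p + q).
LSL: p² = 2 + d² − 2cos(α−β) + 2d(sin α − sin β) = 80.317152; p = √p² = 8.961984; φ = atan2(cos β − cos α, d + sin α − sin β) = -0.031308 rad; t = (φ − α) mod 2π = 2.336257 rad, q = (β − φ) mod 2π = 3.079499 rad → L = 1.48·(2.336257 + 8.961984 + 3.079499) = 1.48·14.377740 = 21.279056 m
RSR: p² = 2 + d² − 2cos(α−β) + 2d(sin β − sin α) = 111.215941; p = √p² = 10.545897; φ = atan2(cos α − cos β, d − sin α + sin β) = 0.026605 rad; t = (α − φ) mod 2π = 3.889015 rad, q = (φ − β) mod 2π = 3.261599 rad → L = 1.48·(3.889015 + 10.545897 + 3.261599) = 1.48·17.696511 = 26.190836 m
LSR: p² = d² − 2 + 2cos(α−β) + 2d(sin α + sin β) = 82.541639; p = √p² = 9.085243; φ = atan2(−cos α − cos β, d + sin α + sin β) − atan2(−2, p) = 0.401630 rad; t = (φ − α) mod 2π = 2.769195 rad, q = (φ − β) mod 2π = 3.636624 rad → L = 1.48·(2.769195 + 9.085243 + 3.636624) = 1.48·15.491062 = 22.926772 m
RSL: p² = d² − 2 + 2cos(α−β) − 2d(sin α + sin β) = 106.165772; p = √p² = 10.303678; φ = atan2(cos α + cos β, d − sin α − sin β) − atan2(2, p) = -0.355442 rad; t = (α − φ) mod 2π = 4.271061 rad, q = (β − φ) mod 2π = 3.403633 rad → L = 1.48·(4.271061 + 10.303678 + 3.403633) = 1.48·17.978372 = 26.607990 m
RLR: c = (6 − d² + 2cos(α−β) + 2d(sin α − sin β))/8 = -12.901993, |c| > 1 → infeasible
LRL: c = (6 − d² + 2cos(α−β) − 2d(sin α − sin β))/8 = -9.039644, |c| > 1 → infeasible
Shortest: LSL with L = 21.279056 m ≈ 21.2791 m
Convert LSL to answer units (arcs ×180/π): t = 2.336257·180/π = 133.8577°, p = ρ·p = 1.48·8.961984 = 13.2637 m, q = 3.079499·180/π = 176.4423°, L = 21.2791 m.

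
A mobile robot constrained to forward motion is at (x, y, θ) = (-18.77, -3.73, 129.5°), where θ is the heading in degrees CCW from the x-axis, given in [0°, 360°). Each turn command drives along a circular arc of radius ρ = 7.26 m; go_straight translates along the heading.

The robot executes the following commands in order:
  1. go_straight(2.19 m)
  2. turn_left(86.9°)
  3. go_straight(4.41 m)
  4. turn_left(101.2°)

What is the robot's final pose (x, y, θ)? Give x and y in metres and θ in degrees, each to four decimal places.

(-34.2100, -14.6362, 317.6000°)

set_pose: (x, y, θ) = (-18.7700, -3.7300, 129.5000°), ρ = 7.26
go_straight(2.19): x += 2.19·cos θ, y += 2.19·sin θ → (-20.1630, -2.0401, 129.5000°)
turn_left(86.9°): centre at ρ to the left, rotate +86.9° → (-30.0732, -0.8145, 216.4000°)
go_straight(4.41): x += 4.41·cos θ, y += 4.41·sin θ → (-33.6228, -3.4315, 216.4000°)
turn_left(101.2°): centre at ρ to the left, rotate +101.2° → (-34.2100, -14.6362, 317.6000°)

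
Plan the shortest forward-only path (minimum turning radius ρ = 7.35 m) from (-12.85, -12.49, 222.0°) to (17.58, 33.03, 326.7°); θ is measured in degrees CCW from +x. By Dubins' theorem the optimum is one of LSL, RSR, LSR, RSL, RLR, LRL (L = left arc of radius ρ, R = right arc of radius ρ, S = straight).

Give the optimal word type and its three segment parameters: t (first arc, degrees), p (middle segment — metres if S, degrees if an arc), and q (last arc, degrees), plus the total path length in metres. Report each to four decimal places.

RSR: t = 174.7157°, p = 46.1595 m, q = 80.5843°, L = 78.9098 m

Let ψ = atan2(Δy, Δx) = atan2(45.52, 30.43) = 56.2374° be the start→goal bearing.
Normalize: d = |goal − start| / ρ = 54.754500/7.35 = 7.449592, α = (θ_start − ψ) mod 360° = 165.7626° = 2.893104 rad, β = (θ_goal − ψ) mod 360° = 270.4626° = 4.720463 rad.
Common terms: sin α = 0.245940, cos α = -0.969285, sin β = -0.999967, cos β = 0.008074, cos(α−β) = -0.253758, d² = 55.496419. Work in radians in the unit-radius frame; every candidate has L = ρ·(t + p + q).
LSL: p² = 2 + d² − 2cos(α−β) + 2d(sin α − sin β) = 76.566935; p = √p² = 8.750253; φ = atan2(cos β − cos α, d + sin α − sin β) = 0.111929 rad; t = (φ − α) mod 2π = 3.502010 rad, q = (β − φ) mod 2π = 4.608535 rad → L = 7.35·(3.502010 + 8.750253 + 4.608535) = 7.35·16.860798 = 123.926868 m
RSR: p² = 2 + d² − 2cos(α−β) + 2d(sin β − sin α) = 39.440935; p = √p² = 6.280202; φ = atan2(cos α − cos β, d − sin α + sin β) = -0.156261 rad; t = (α − φ) mod 2π = 3.049364 rad, q = (φ − β) mod 2π = 1.406461 rad → L = 7.35·(3.049364 + 6.280202 + 1.406461) = 7.35·10.736027 = 78.909802 m
LSR: p² = d² − 2 + 2cos(α−β) + 2d(sin α + sin β) = 41.754507; p = √p² = 6.461773; φ = atan2(−cos α − cos β, d + sin α + sin β) − atan2(−2, p) = 0.442746 rad; t = (φ − α) mod 2π = 3.832828 rad, q = (φ − β) mod 2π = 2.005468 rad → L = 7.35·(3.832828 + 6.461773 + 2.005468) = 7.35·12.300069 = 90.405505 m
RSL: p² = d² − 2 + 2cos(α−β) − 2d(sin α + sin β) = 64.223300; p = √p² = 8.013944; φ = atan2(cos α + cos β, d − sin α − sin β) − atan2(2, p) = -0.361207 rad; t = (α − φ) mod 2π = 3.254310 rad, q = (β − φ) mod 2π = 5.081670 rad → L = 7.35·(3.254310 + 8.013944 + 5.081670) = 7.35·16.349924 = 120.171941 m
RLR: c = (6 − d² + 2cos(α−β) + 2d(sin α − sin β))/8 = -3.930117, |c| > 1 → infeasible
LRL: c = (6 − d² + 2cos(α−β) − 2d(sin α − sin β))/8 = -8.570867, |c| > 1 → infeasible
Shortest: RSR with L = 78.909802 m ≈ 78.9098 m
Convert RSR to answer units (arcs ×180/π): t = 3.049364·180/π = 174.7157°, p = ρ·p = 7.35·6.280202 = 46.1595 m, q = 1.406461·180/π = 80.5843°, L = 78.9098 m.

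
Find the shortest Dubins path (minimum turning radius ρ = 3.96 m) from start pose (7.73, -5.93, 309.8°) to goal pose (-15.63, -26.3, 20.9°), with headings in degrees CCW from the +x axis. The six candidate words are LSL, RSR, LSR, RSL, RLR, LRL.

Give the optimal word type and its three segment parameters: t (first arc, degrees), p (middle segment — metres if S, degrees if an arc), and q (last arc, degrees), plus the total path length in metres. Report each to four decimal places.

Let ψ = atan2(Δy, Δx) = atan2(-20.37, -23.36) = -138.9115° be the start→goal bearing.
Normalize: d = |goal − start| / ρ = 30.993975/3.96 = 7.826761, α = (θ_start − ψ) mod 360° = 88.7115° = 1.548307 rad, β = (θ_goal − ψ) mod 360° = 159.8115° = 2.789236 rad.
Common terms: sin α = 0.999747, cos α = 0.022487, sin β = 0.345110, cos β = -0.938562, cos(α−β) = 0.323917, d² = 61.258194. Work in radians in the unit-radius frame; every candidate has L = ρ·(t + p + q).
LSL: p² = 2 + d² − 2cos(α−β) + 2d(sin α − sin β) = 72.857729; p = √p² = 8.535674; φ = atan2(cos β − cos α, d + sin α − sin β) = -0.112831 rad; t = (φ − α) mod 2π = 4.622047 rad, q = (β − φ) mod 2π = 2.902068 rad → L = 3.96·(4.622047 + 8.535674 + 2.902068) = 3.96·16.059788 = 63.596762 m
RSR: p² = 2 + d² − 2cos(α−β) + 2d(sin β − sin α) = 52.362990; p = √p² = 7.236228; φ = atan2(cos α − cos β, d − sin α + sin β) = 0.133204 rad; t = (α − φ) mod 2π = 1.415103 rad, q = (φ − β) mod 2π = 3.627154 rad → L = 3.96·(1.415103 + 7.236228 + 3.627154) = 3.96·12.278484 = 48.622796 m
LSR: p² = d² − 2 + 2cos(α−β) + 2d(sin α + sin β) = 80.957788; p = √p² = 8.997655; φ = atan2(−cos α − cos β, d + sin α + sin β) − atan2(−2, p) = 0.318275 rad; t = (φ − α) mod 2π = 5.053154 rad, q = (φ − β) mod 2π = 3.812225 rad → L = 3.96·(5.053154 + 8.997655 + 3.812225) = 3.96·17.863033 = 70.737610 m
RSL: p² = d² − 2 + 2cos(α−β) − 2d(sin α + sin β) = 38.854270; p = √p² = 6.233319; φ = atan2(cos α + cos β, d − sin α − sin β) − atan2(2, p) = -0.450878 rad; t = (α − φ) mod 2π = 1.999185 rad, q = (β − φ) mod 2π = 3.240114 rad → L = 3.96·(1.999185 + 6.233319 + 3.240114) = 3.96·11.472618 = 45.431568 m
RLR: c = (6 − d² + 2cos(α−β) + 2d(sin α − sin β))/8 = -5.545374, |c| > 1 → infeasible
LRL: c = (6 − d² + 2cos(α−β) − 2d(sin α − sin β))/8 = -8.107216, |c| > 1 → infeasible
Shortest: RSL with L = 45.431568 m ≈ 45.4316 m
Convert RSL to answer units (arcs ×180/π): t = 1.999185·180/π = 114.5449°, p = ρ·p = 3.96·6.233319 = 24.6839 m, q = 3.240114·180/π = 185.6449°, L = 45.4316 m.

RSL: t = 114.5449°, p = 24.6839 m, q = 185.6449°, L = 45.4316 m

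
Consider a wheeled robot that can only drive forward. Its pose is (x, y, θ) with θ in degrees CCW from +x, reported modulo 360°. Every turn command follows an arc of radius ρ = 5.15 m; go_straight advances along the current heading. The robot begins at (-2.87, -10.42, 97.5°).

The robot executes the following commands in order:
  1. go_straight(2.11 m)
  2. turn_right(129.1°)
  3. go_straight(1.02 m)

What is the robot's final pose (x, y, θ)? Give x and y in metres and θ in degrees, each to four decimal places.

(5.5278, -3.8039, 328.4000°)

set_pose: (x, y, θ) = (-2.8700, -10.4200, 97.5000°), ρ = 5.15
go_straight(2.11): x += 2.11·cos θ, y += 2.11·sin θ → (-3.1454, -8.3281, 97.5000°)
turn_right(129.1°): centre at ρ to the right, rotate −129.1° → (4.6591, -3.2694, -31.6000° ≡ 328.4000°)
go_straight(1.02): x += 1.02·cos θ, y += 1.02·sin θ → (5.5278, -3.8039, 328.4000°)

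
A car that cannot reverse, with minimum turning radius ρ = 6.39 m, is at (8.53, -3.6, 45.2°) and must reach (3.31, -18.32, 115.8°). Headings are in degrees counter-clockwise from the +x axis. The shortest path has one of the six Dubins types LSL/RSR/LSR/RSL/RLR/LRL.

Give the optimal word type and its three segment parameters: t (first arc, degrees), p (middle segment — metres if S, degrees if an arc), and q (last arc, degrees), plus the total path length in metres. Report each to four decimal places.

Let ψ = atan2(Δy, Δx) = atan2(-14.72, -5.22) = -109.5255° be the start→goal bearing.
Normalize: d = |goal − start| / ρ = 15.618156/6.39 = 2.444156, α = (θ_start − ψ) mod 360° = 154.7255° = 2.700469 rad, β = (θ_goal − ψ) mod 360° = 225.3255° = 3.932672 rad.
Common terms: sin α = 0.426955, cos α = -0.904273, sin β = -0.711112, cos β = -0.703078, cos(α−β) = 0.332161, d² = 5.973898. Work in radians in the unit-radius frame; every candidate has L = ρ·(t + p + q).
LSL: p² = 2 + d² − 2cos(α−β) + 2d(sin α − sin β) = 12.872806; p = √p² = 3.587869; φ = atan2(cos β − cos α, d + sin α − sin β) = 0.056106 rad; t = (φ − α) mod 2π = 3.638822 rad, q = (β − φ) mod 2π = 3.876566 rad → L = 6.39·(3.638822 + 3.587869 + 3.876566) = 6.39·11.103257 = 70.949813 m
RSR: p² = 2 + d² − 2cos(α−β) + 2d(sin β − sin α) = 1.746345; p = √p² = 1.321493; φ = atan2(cos α − cos β, d − sin α + sin β) = -0.152842 rad; t = (α − φ) mod 2π = 2.853312 rad, q = (φ − β) mod 2π = 2.197671 rad → L = 6.39·(2.853312 + 1.321493 + 2.197671) = 6.39·6.372476 = 40.720124 m
LSR: p² = d² − 2 + 2cos(α−β) + 2d(sin α + sin β) = 3.249172; p = √p² = 1.802546; φ = atan2(−cos α − cos β, d + sin α + sin β) − atan2(−2, p) = 1.477021 rad; t = (φ − α) mod 2π = 5.059737 rad, q = (φ − β) mod 2π = 3.827535 rad → L = 6.39·(5.059737 + 1.802546 + 3.827535) = 6.39·10.689818 = 68.307936 m
RSL: p² = d² − 2 + 2cos(α−β) − 2d(sin α + sin β) = 6.027269; p = √p² = 2.455050; φ = atan2(cos α + cos β, d − sin α − sin β) − atan2(2, p) = -1.216003 rad; t = (α − φ) mod 2π = 3.916472 rad, q = (β − φ) mod 2π = 5.148675 rad → L = 6.39·(3.916472 + 2.455050 + 5.148675) = 6.39·11.520196 = 73.614054 m
RLR: c = (6 − d² + 2cos(α−β) + 2d(sin α − sin β))/8 = 0.781707; p = 2π − arccos c = 5.609787 rad; φ = atan2(cos α − cos β, d − sin α + sin β) = -0.152842 rad; t = (α − φ + p/2) mod 2π = 5.658205 rad, q = (α − β − t + p) mod 2π = 5.002565 rad → L = 6.39·(5.658205 + 5.609787 + 5.002565) = 6.39·16.270557 = 103.968859 m
LRL: c = (6 − d² + 2cos(α−β) − 2d(sin α − sin β))/8 = -0.609101; p = 2π − arccos c = 4.057463 rad; φ = atan2(cos β − cos α, d + sin α − sin β) = 0.056106 rad; t = (φ − α + p/2) mod 2π = 5.667553 rad, q = (β − α − t + p) mod 2π = 5.905298 rad → L = 6.39·(5.667553 + 4.057463 + 5.905298) = 6.39·15.630313 = 99.877701 m
Shortest: RSR with L = 40.720124 m ≈ 40.7201 m
Convert RSR to answer units (arcs ×180/π): t = 2.853312·180/π = 163.4827°, p = ρ·p = 6.39·1.321493 = 8.4443 m, q = 2.197671·180/π = 125.9173°, L = 40.7201 m.

RSR: t = 163.4827°, p = 8.4443 m, q = 125.9173°, L = 40.7201 m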